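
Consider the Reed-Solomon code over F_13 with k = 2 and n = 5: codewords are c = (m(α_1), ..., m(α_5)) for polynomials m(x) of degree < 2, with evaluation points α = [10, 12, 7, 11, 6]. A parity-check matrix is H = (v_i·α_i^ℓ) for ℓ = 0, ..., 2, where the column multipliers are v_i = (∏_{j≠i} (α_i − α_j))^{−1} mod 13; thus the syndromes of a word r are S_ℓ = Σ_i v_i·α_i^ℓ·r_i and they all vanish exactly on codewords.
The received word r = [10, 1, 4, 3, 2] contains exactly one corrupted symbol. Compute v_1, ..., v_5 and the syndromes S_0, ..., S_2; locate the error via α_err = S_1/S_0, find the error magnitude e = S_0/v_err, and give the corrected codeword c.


S = (5, 3, 7), error at position 4, error magnitude e = 4, c = [10, 1, 4, 12, 2].

Step 1: column multipliers v_i = (∏_{j≠i}(α_i − α_j))^{−1} mod 13.
  i = 1 (α = 10): (10−12)(10−7)(10−11)(10−6) = (−2)·3·(−1)·4 = 24 ≡ 11, so v_1 = 11^{−1} = 6 (mod 13).
  i = 2 (α = 12): (12−10)(12−7)(12−11)(12−6) = 2·5·1·6 = 60 ≡ 8, so v_2 = 8^{−1} = 5 (mod 13).
  i = 3 (α = 7): (7−10)(7−12)(7−11)(7−6) = (−3)·(−5)·(−4)·1 = −60 ≡ 5, so v_3 = 5^{−1} = 8 (mod 13).
  i = 4 (α = 11): (11−10)(11−12)(11−7)(11−6) = 1·(−1)·4·5 = −20 ≡ 6, so v_4 = 6^{−1} = 11 (mod 13).
  i = 5 (α = 6): (6−10)(6−12)(6−7)(6−11) = (−4)·(−6)·(−1)·(−5) = 120 ≡ 3, so v_5 = 3^{−1} = 9 (mod 13).
  v = [6, 5, 8, 11, 9].
Step 2: syndromes of r = [10, 1, 4, 3, 2] (all sums mod 13).
  S_0 = Σ v_i r_i = 6·10 + 5·1 + 8·4 + 11·3 + 9·2 = 148 ≡ 5.
  S_1 = Σ v_i α_i r_i = 6·10·10 + 5·12·1 + 8·7·4 + 11·11·3 + 9·6·2 = 1355 ≡ 3.
  α_i^2 mod 13 = [9, 1, 10, 4, 10].
  S_2 = Σ v_i α_i^2 r_i = 6·9·10 + 5·1·1 + 8·10·4 + 11·4·3 + 9·10·2 = 1177 ≡ 7.
  S = (5, 3, 7) ≠ 0, so r is not a codeword (an error is present).
Step 3: locate the error. For a single error e at position i, S_ℓ = v_i·e·α_i^ℓ, so α_err = S_1/S_0.
  S_0^{−1} = 5^{−1} = 8 (mod 13), so α_err = 3·8 = 24 ≡ 11 = α_4. Error position i = 4.
  Consistency check: S_2/S_1 = 7·9 = 63 ≡ 11 = α_err ✓ (single-error assumption holds).
Step 4: error magnitude e = S_0/v_4 = S_0·∏_{j≠4}(α_4 − α_j) = 5·6 = 30 ≡ 4 (mod 13).
Step 5: correct position 4: c_4 = r_4 − e = 3 − 4 ≡ 12 (mod 13). Hence c = [10, 1, 4, 12, 2].
  Check: interpolating c through the α_i gives m(x) = 3 + 2·x (degree < 2) with m(α_i) = c_i for every i, so c is indeed a codeword.


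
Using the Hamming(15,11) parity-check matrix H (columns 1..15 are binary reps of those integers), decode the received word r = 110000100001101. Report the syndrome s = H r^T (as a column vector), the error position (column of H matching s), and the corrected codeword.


s = (1, 0, 1, 0)^T, error position = 10, corrected codeword c = 110000100101101

Compute s = H r^T mod 2 one row at a time:
  s_1 = 0 + 0 + 0 + 0 + 1 + 1 + 0 + 1 = 3 ≡ 1 (mod 2).
  s_2 = 0 + 0 + 0 + 1 + 1 + 1 + 0 + 1 = 4 ≡ 0 (mod 2).
  s_3 = 1 + 0 + 0 + 1 + 0 + 0 + 0 + 1 = 3 ≡ 1 (mod 2).
  s_4 = 1 + 0 + 0 + 1 + 0 + 0 + 1 + 1 = 4 ≡ 0 (mod 2).
s = (1, 0, 1, 0)^T — this equals column 10 of H (binary 1010), so error is at position 10.
Correct: flip bit 10 of r = 110000100001101 to get c = 110000100101101.


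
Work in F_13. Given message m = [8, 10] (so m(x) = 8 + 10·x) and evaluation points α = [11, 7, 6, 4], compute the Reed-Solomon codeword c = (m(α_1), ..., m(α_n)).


c = [1, 0, 3, 9]

Message polynomial: m(x) = 8 + 10·x (mod 13).
For each evaluation point α_i, compute m(α_i) mod 13:
  α_1 = 11: Horner steps 10 → 1, so m(11) = 1.
  α_2 = 7: Horner steps 10 → 0, so m(7) = 0.
  α_3 = 6: Horner steps 10 → 3, so m(6) = 3.
  α_4 = 4: Horner steps 10 → 9, so m(4) = 9.
Codeword c = [1, 0, 3, 9] ∈ F_13^4.


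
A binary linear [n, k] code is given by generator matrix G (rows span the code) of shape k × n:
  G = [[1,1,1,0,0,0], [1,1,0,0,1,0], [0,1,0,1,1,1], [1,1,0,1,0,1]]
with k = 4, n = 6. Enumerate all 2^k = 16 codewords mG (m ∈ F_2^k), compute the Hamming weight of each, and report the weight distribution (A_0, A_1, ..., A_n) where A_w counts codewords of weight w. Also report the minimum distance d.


Weight distribution: A_0 = 1, A_1 = 1, A_2 = 3, A_3 = 6, A_4 = 3, A_5 = 1, A_6 = 1. Minimum distance d = 1.

Enumerate all 2^4 = 16 messages m ∈ F_2^4.
For each, compute codeword c = mG in F_2^6, then tally its weight.
  m = 0000 → c = 000000, weight = 0.
  m = 1000 → c = 111000, weight = 3.
  m = 0100 → c = 110010, weight = 3.
  m = 1100 → c = 001010, weight = 2.
  m = 0010 → c = 010111, weight = 4.
  m = 1010 → c = 101111, weight = 5.
  m = 0110 → c = 100101, weight = 3.
  m = 1110 → c = 011101, weight = 4.
  m = 0001 → c = 110101, weight = 4.
  m = 1001 → c = 001101, weight = 3.
  m = 0101 → c = 000111, weight = 3.
  m = 1101 → c = 111111, weight = 6.
  m = 0011 → c = 100010, weight = 2.
  m = 1011 → c = 011010, weight = 3.
  m = 0111 → c = 010000, weight = 1.
  m = 1111 → c = 101000, weight = 2.
Tally weights:
  weight 0: 1 codewords.
  weight 1: 1 codewords.
  weight 2: 3 codewords.
  weight 3: 6 codewords.
  weight 4: 3 codewords.
  weight 5: 1 codewords.
  weight 6: 1 codewords.
Minimum distance d = smallest w > 0 with A_w > 0 = 1.
Sanity: Σ A_w = 16 = 2^4 = 16 ✓.


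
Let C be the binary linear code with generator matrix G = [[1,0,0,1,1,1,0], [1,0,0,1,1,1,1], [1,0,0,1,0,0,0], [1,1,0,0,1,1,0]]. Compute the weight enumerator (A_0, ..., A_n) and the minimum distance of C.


Weight distribution: A_0 = 1, A_1 = 1, A_2 = 4, A_3 = 4, A_4 = 3, A_5 = 3. Minimum distance d = 1.

Enumerate all 2^4 = 16 messages m ∈ F_2^4.
For each, compute codeword c = mG in F_2^7, then tally its weight.
  m = 0000 → c = 0000000, weight = 0.
  m = 1000 → c = 1001110, weight = 4.
  m = 0100 → c = 1001111, weight = 5.
  m = 1100 → c = 0000001, weight = 1.
  m = 0010 → c = 1001000, weight = 2.
  m = 1010 → c = 0000110, weight = 2.
  m = 0110 → c = 0000111, weight = 3.
  m = 1110 → c = 1001001, weight = 3.
  m = 0001 → c = 1100110, weight = 4.
  m = 1001 → c = 0101000, weight = 2.
  m = 0101 → c = 0101001, weight = 3.
  m = 1101 → c = 1100111, weight = 5.
  m = 0011 → c = 0101110, weight = 4.
  m = 1011 → c = 1100000, weight = 2.
  m = 0111 → c = 1100001, weight = 3.
  m = 1111 → c = 0101111, weight = 5.
Tally weights:
  weight 0: 1 codewords.
  weight 1: 1 codewords.
  weight 2: 4 codewords.
  weight 3: 4 codewords.
  weight 4: 3 codewords.
  weight 5: 3 codewords.
Minimum distance d = smallest w > 0 with A_w > 0 = 1.
Sanity: Σ A_w = 16 = 2^4 = 16 ✓.


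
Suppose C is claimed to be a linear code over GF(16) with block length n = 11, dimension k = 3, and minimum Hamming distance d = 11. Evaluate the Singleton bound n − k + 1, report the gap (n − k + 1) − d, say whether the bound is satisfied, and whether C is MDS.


Singleton RHS = n − k + 1 = 9, slack = -2, bound violated (no such code; not MDS).

Singleton bound: d ≤ n − k + 1.
Here n = 11, k = 3, so n − k + 1 = 9.
Given d = 11, check d ≤ 9: NO.
Slack = (n − k + 1) − d = -2.
The slack is negative: d = 11 exceeds n − k + 1 = 9 by 2, so the Singleton bound is violated and no linear [11, 3, 11]_16 code can exist. In particular it is not MDS (MDS requires d = n − k + 1 exactly).
Description: the claimed parameters are [11, 3, 11]_16; such a code would be impossible (violates the Singleton bound).


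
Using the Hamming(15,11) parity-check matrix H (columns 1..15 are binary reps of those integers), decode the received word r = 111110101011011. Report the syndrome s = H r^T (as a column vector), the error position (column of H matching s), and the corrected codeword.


s = (1, 0, 0, 1)^T, error position = 9, corrected codeword c = 111110100011011

Compute s = H r^T mod 2 one row at a time:
  s_1 = 0 + 1 + 0 + 1 + 1 + 0 + 1 + 1 = 5 ≡ 1 (mod 2).
  s_2 = 1 + 1 + 0 + 1 + 1 + 0 + 1 + 1 = 6 ≡ 0 (mod 2).
  s_3 = 1 + 1 + 0 + 1 + 0 + 1 + 1 + 1 = 6 ≡ 0 (mod 2).
  s_4 = 1 + 1 + 1 + 1 + 1 + 1 + 0 + 1 = 7 ≡ 1 (mod 2).
s = (1, 0, 0, 1)^T — this equals column 9 of H (binary 1001), so error is at position 9.
Correct: flip bit 9 of r = 111110101011011 to get c = 111110100011011.


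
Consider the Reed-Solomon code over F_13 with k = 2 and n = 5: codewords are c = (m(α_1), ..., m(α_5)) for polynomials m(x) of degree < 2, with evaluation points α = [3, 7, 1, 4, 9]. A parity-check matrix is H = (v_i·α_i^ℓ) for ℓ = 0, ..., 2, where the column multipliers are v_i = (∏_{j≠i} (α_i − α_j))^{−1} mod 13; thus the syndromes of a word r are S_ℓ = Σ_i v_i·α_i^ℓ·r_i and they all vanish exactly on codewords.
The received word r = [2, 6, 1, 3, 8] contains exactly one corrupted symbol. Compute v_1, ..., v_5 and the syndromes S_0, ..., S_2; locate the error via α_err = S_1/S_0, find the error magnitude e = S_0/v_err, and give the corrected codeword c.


S = (7, 7, 7), error at position 3, error magnitude e = 1, c = [2, 6, 0, 3, 8].

Step 1: column multipliers v_i = (∏_{j≠i}(α_i − α_j))^{−1} mod 13.
  i = 1 (α = 3): (3−7)(3−1)(3−4)(3−9) = (−4)·2·(−1)·(−6) = −48 ≡ 4, so v_1 = 4^{−1} = 10 (mod 13).
  i = 2 (α = 7): (7−3)(7−1)(7−4)(7−9) = 4·6·3·(−2) = −144 ≡ 12, so v_2 = 12^{−1} = 12 (mod 13).
  i = 3 (α = 1): (1−3)(1−7)(1−4)(1−9) = (−2)·(−6)·(−3)·(−8) = 288 ≡ 2, so v_3 = 2^{−1} = 7 (mod 13).
  i = 4 (α = 4): (4−3)(4−7)(4−1)(4−9) = 1·(−3)·3·(−5) = 45 ≡ 6, so v_4 = 6^{−1} = 11 (mod 13).
  i = 5 (α = 9): (9−3)(9−7)(9−1)(9−4) = 6·2·8·5 = 480 ≡ 12, so v_5 = 12^{−1} = 12 (mod 13).
  v = [10, 12, 7, 11, 12].
Step 2: syndromes of r = [2, 6, 1, 3, 8] (all sums mod 13).
  S_0 = Σ v_i r_i = 10·2 + 12·6 + 7·1 + 11·3 + 12·8 = 228 ≡ 7.
  S_1 = Σ v_i α_i r_i = 10·3·2 + 12·7·6 + 7·1·1 + 11·4·3 + 12·9·8 = 1567 ≡ 7.
  α_i^2 mod 13 = [9, 10, 1, 3, 3].
  S_2 = Σ v_i α_i^2 r_i = 10·9·2 + 12·10·6 + 7·1·1 + 11·3·3 + 12·3·8 = 1294 ≡ 7.
  S = (7, 7, 7) ≠ 0, so r is not a codeword (an error is present).
Step 3: locate the error. For a single error e at position i, S_ℓ = v_i·e·α_i^ℓ, so α_err = S_1/S_0.
  S_0^{−1} = 7^{−1} = 2 (mod 13), so α_err = 7·2 = 14 ≡ 1 = α_3. Error position i = 3.
  Consistency check: S_2/S_1 = 7·2 = 14 ≡ 1 = α_err ✓ (single-error assumption holds).
Step 4: error magnitude e = S_0/v_3 = S_0·∏_{j≠3}(α_3 − α_j) = 7·2 = 14 ≡ 1 (mod 13).
Step 5: correct position 3: c_3 = r_3 − e = 1 − 1 ≡ 0 (mod 13). Hence c = [2, 6, 0, 3, 8].
  Check: interpolating c through the α_i gives m(x) = 12 + 1·x (degree < 2) with m(α_i) = c_i for every i, so c is indeed a codeword.


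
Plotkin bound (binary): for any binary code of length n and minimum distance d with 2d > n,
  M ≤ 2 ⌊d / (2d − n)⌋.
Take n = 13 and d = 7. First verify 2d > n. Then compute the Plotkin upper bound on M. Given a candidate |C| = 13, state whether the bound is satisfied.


Plotkin bound M ≤ 14; given |C| = 13 ≤ bound (satisfied).

Check applicability: 2d = 14, n = 13.
2d − n = 1 > 0, so Plotkin applies.
Compute d/(2d−n) = 7/1 ≈ 7.0000.
⌊d/(2d−n)⌋ = 7.
Plotkin bound: M ≤ 2·7 = 14.
Given |C| = 13, check: satisfied.
This |C| is below the Plotkin bound.


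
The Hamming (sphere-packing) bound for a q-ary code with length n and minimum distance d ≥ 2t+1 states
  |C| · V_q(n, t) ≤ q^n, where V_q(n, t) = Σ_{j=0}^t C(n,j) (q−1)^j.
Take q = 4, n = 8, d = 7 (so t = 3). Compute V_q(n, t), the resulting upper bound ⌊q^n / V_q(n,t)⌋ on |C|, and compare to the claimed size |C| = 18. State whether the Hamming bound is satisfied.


V_q(n, t) = 1789, q^n = 65536, Hamming bound = 36, |C| = 18 ≤ bound (satisfied).

Step 1: Compute V_q(n, t) = Σ_{j=0}^3 C(n, j) (q−1)^j.
  j = 0: C(8,0)·(3)^0 = 1·1 = 1.
  j = 1: C(8,1)·(3)^1 = 8·3 = 24.
  j = 2: C(8,2)·(3)^2 = 28·9 = 252.
  j = 3: C(8,3)·(3)^3 = 56·27 = 1512.
  V_q(n, t) = 1 + 24 + 252 + 1512 = 1789.
Step 2: q^n = 4^8 = 65536.
Step 3: Hamming bound ⌊q^n / V_q(n,t)⌋ = ⌊65536/1789⌋ = 36.
Step 4: Compare |C| = 18 to 36: satisfied.
The claimed |C| lies below the Hamming bound.


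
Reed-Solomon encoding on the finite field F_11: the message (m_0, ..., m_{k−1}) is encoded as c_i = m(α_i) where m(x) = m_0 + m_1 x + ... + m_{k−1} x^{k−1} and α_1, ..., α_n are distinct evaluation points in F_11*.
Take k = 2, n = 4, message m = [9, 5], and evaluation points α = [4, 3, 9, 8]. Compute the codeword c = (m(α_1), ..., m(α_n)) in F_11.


c = [7, 2, 10, 5]

Message polynomial: m(x) = 9 + 5·x (mod 11).
For each evaluation point α_i, compute m(α_i) mod 11:
  α_1 = 4: Horner steps 5 → 7, so m(4) = 7.
  α_2 = 3: Horner steps 5 → 2, so m(3) = 2.
  α_3 = 9: Horner steps 5 → 10, so m(9) = 10.
  α_4 = 8: Horner steps 5 → 5, so m(8) = 5.
Codeword c = [7, 2, 10, 5] ∈ F_11^4.


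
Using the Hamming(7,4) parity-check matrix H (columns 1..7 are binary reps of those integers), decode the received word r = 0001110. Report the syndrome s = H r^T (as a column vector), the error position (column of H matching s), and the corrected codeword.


s = (1, 1, 1)^T, error position = 7, corrected codeword c = 0001111

Compute s = H r^T mod 2 one row at a time:
  s_1 = 1 + 1 + 1 + 0 = 3 ≡ 1 (mod 2).
  s_2 = 0 + 0 + 1 + 0 = 1 ≡ 1 (mod 2).
  s_3 = 0 + 0 + 1 + 0 = 1 ≡ 1 (mod 2).
s = (1, 1, 1)^T — this equals column 7 of H (binary 111), so error is at position 7.
Correct: flip bit 7 of r = 0001110 to get c = 0001111.


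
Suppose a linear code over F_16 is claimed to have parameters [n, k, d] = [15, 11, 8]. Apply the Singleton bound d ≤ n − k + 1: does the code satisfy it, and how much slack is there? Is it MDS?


Singleton RHS = n − k + 1 = 5, slack = -3, bound violated (no such code; not MDS).

Singleton bound: d ≤ n − k + 1.
Here n = 15, k = 11, so n − k + 1 = 5.
Given d = 8, check d ≤ 5: NO.
Slack = (n − k + 1) − d = -3.
The slack is negative: d = 8 exceeds n − k + 1 = 5 by 3, so the Singleton bound is violated and no linear [15, 11, 8]_16 code can exist. In particular it is not MDS (MDS requires d = n − k + 1 exactly).
Description: the claimed parameters are [15, 11, 8]_16; such a code would be impossible (violates the Singleton bound).


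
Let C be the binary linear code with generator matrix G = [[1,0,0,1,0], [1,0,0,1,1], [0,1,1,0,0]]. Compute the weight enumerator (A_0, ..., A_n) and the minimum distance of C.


Weight distribution: A_0 = 1, A_1 = 1, A_2 = 2, A_3 = 2, A_4 = 1, A_5 = 1. Minimum distance d = 1.

Enumerate all 2^3 = 8 messages m ∈ F_2^3.
For each, compute codeword c = mG in F_2^5, then tally its weight.
  m = 000 → c = 00000, weight = 0.
  m = 100 → c = 10010, weight = 2.
  m = 010 → c = 10011, weight = 3.
  m = 110 → c = 00001, weight = 1.
  m = 001 → c = 01100, weight = 2.
  m = 101 → c = 11110, weight = 4.
  m = 011 → c = 11111, weight = 5.
  m = 111 → c = 01101, weight = 3.
Tally weights:
  weight 0: 1 codewords.
  weight 1: 1 codewords.
  weight 2: 2 codewords.
  weight 3: 2 codewords.
  weight 4: 1 codewords.
  weight 5: 1 codewords.
Minimum distance d = smallest w > 0 with A_w > 0 = 1.
Sanity: Σ A_w = 8 = 2^3 = 8 ✓.


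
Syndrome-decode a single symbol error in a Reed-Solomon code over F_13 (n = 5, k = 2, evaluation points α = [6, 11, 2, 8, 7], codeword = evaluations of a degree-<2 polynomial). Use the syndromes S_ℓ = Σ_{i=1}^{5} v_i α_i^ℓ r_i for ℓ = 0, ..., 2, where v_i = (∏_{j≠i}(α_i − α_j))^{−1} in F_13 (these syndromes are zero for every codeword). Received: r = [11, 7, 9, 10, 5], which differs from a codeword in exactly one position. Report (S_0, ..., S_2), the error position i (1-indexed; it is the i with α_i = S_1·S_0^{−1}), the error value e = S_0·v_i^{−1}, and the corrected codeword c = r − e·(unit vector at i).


S = (8, 12, 5), error at position 4, error magnitude e = 11, c = [11, 7, 9, 12, 5].

Step 1: column multipliers v_i = (∏_{j≠i}(α_i − α_j))^{−1} mod 13.
  i = 1 (α = 6): (6−11)(6−2)(6−8)(6−7) = (−5)·4·(−2)·(−1) = −40 ≡ 12, so v_1 = 12^{−1} = 12 (mod 13).
  i = 2 (α = 11): (11−6)(11−2)(11−8)(11−7) = 5·9·3·4 = 540 ≡ 7, so v_2 = 7^{−1} = 2 (mod 13).
  i = 3 (α = 2): (2−6)(2−11)(2−8)(2−7) = (−4)·(−9)·(−6)·(−5) = 1080 ≡ 1, so v_3 = 1^{−1} = 1 (mod 13).
  i = 4 (α = 8): (8−6)(8−11)(8−2)(8−7) = 2·(−3)·6·1 = −36 ≡ 3, so v_4 = 3^{−1} = 9 (mod 13).
  i = 5 (α = 7): (7−6)(7−11)(7−2)(7−8) = 1·(−4)·5·(−1) = 20 ≡ 7, so v_5 = 7^{−1} = 2 (mod 13).
  v = [12, 2, 1, 9, 2].
Step 2: syndromes of r = [11, 7, 9, 10, 5] (all sums mod 13).
  S_0 = Σ v_i r_i = 12·11 + 2·7 + 1·9 + 9·10 + 2·5 = 255 ≡ 8.
  S_1 = Σ v_i α_i r_i = 12·6·11 + 2·11·7 + 1·2·9 + 9·8·10 + 2·7·5 = 1754 ≡ 12.
  α_i^2 mod 13 = [10, 4, 4, 12, 10].
  S_2 = Σ v_i α_i^2 r_i = 12·10·11 + 2·4·7 + 1·4·9 + 9·12·10 + 2·10·5 = 2592 ≡ 5.
  S = (8, 12, 5) ≠ 0, so r is not a codeword (an error is present).
Step 3: locate the error. For a single error e at position i, S_ℓ = v_i·e·α_i^ℓ, so α_err = S_1/S_0.
  S_0^{−1} = 8^{−1} = 5 (mod 13), so α_err = 12·5 = 60 ≡ 8 = α_4. Error position i = 4.
  Consistency check: S_2/S_1 = 5·12 = 60 ≡ 8 = α_err ✓ (single-error assumption holds).
Step 4: error magnitude e = S_0/v_4 = S_0·∏_{j≠4}(α_4 − α_j) = 8·3 = 24 ≡ 11 (mod 13).
Step 5: correct position 4: c_4 = r_4 − e = 10 − 11 ≡ 12 (mod 13). Hence c = [11, 7, 9, 12, 5].
  Check: interpolating c through the α_i gives m(x) = 8 + 7·x (degree < 2) with m(α_i) = c_i for every i, so c is indeed a codeword.


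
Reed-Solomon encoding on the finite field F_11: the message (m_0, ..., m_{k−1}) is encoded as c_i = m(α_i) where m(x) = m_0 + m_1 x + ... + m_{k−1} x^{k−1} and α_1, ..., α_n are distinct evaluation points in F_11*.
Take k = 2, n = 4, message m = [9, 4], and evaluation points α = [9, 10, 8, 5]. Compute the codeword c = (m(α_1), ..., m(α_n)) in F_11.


c = [1, 5, 8, 7]

Message polynomial: m(x) = 9 + 4·x (mod 11).
For each evaluation point α_i, compute m(α_i) mod 11:
  α_1 = 9: Horner steps 4 → 1, so m(9) = 1.
  α_2 = 10: Horner steps 4 → 5, so m(10) = 5.
  α_3 = 8: Horner steps 4 → 8, so m(8) = 8.
  α_4 = 5: Horner steps 4 → 7, so m(5) = 7.
Codeword c = [1, 5, 8, 7] ∈ F_11^4.


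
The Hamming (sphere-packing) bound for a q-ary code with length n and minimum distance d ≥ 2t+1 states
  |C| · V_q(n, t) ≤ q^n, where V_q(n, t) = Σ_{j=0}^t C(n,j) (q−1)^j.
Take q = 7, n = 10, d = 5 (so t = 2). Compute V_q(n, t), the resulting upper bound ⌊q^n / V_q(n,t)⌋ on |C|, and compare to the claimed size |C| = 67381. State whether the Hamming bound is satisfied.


V_q(n, t) = 1681, q^n = 282475249, Hamming bound = 168040, |C| = 67381 ≤ bound (satisfied).

Step 1: Compute V_q(n, t) = Σ_{j=0}^2 C(n, j) (q−1)^j.
  j = 0: C(10,0)·(6)^0 = 1·1 = 1.
  j = 1: C(10,1)·(6)^1 = 10·6 = 60.
  j = 2: C(10,2)·(6)^2 = 45·36 = 1620.
  V_q(n, t) = 1 + 60 + 1620 = 1681.
Step 2: q^n = 7^10 = 282475249.
Step 3: Hamming bound ⌊q^n / V_q(n,t)⌋ = ⌊282475249/1681⌋ = 168040.
Step 4: Compare |C| = 67381 to 168040: satisfied.
The claimed |C| lies below the Hamming bound.


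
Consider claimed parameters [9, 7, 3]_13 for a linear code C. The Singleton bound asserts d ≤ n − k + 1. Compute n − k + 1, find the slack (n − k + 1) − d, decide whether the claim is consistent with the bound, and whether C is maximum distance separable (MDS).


Singleton RHS = n − k + 1 = 3, slack = 0, bound satisfied, MDS.

Singleton bound: d ≤ n − k + 1.
Here n = 9, k = 7, so n − k + 1 = 3.
Given d = 3, check d ≤ 3: YES.
Slack = (n − k + 1) − d = 0.
The code is MDS (slack = 0).
Description: the claimed parameters are [9, 7, 3]_13; such a code would be MDS (meets Singleton bound).


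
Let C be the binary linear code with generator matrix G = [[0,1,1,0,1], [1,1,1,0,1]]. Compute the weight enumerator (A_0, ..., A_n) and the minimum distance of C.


Weight distribution: A_0 = 1, A_1 = 1, A_3 = 1, A_4 = 1. Minimum distance d = 1.

Enumerate all 2^2 = 4 messages m ∈ F_2^2.
For each, compute codeword c = mG in F_2^5, then tally its weight.
  m = 00 → c = 00000, weight = 0.
  m = 10 → c = 01101, weight = 3.
  m = 01 → c = 11101, weight = 4.
  m = 11 → c = 10000, weight = 1.
Tally weights:
  weight 0: 1 codewords.
  weight 1: 1 codewords.
  weight 3: 1 codewords.
  weight 4: 1 codewords.
Minimum distance d = smallest w > 0 with A_w > 0 = 1.
Sanity: Σ A_w = 4 = 2^2 = 4 ✓.


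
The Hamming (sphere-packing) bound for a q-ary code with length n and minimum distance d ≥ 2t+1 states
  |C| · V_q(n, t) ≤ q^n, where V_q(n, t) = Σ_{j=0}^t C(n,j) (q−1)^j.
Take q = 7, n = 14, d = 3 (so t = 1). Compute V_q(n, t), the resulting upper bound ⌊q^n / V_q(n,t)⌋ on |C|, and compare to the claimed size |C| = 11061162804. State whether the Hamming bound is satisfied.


V_q(n, t) = 85, q^n = 678223072849, Hamming bound = 7979094974, |C| = 11061162804 > bound (violated).

Step 1: Compute V_q(n, t) = Σ_{j=0}^1 C(n, j) (q−1)^j.
  j = 0: C(14,0)·(6)^0 = 1·1 = 1.
  j = 1: C(14,1)·(6)^1 = 14·6 = 84.
  V_q(n, t) = 1 + 84 = 85.
Step 2: q^n = 7^14 = 678223072849.
Step 3: Hamming bound ⌊q^n / V_q(n,t)⌋ = ⌊678223072849/85⌋ = 7979094974.
Step 4: Compare |C| = 11061162804 to 7979094974: violated.
The claimed |C| lies above the Hamming bound, so no 7-ary code of length 14 with d ≥ 3 can have 11061162804 codewords.


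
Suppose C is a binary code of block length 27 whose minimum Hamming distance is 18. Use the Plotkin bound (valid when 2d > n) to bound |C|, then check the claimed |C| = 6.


Plotkin bound M ≤ 4; given |C| = 6 > bound (violated).

Check applicability: 2d = 36, n = 27.
2d − n = 9 > 0, so Plotkin applies.
Compute d/(2d−n) = 18/9 ≈ 2.0000.
⌊d/(2d−n)⌋ = 2.
Plotkin bound: M ≤ 2·2 = 4.
Given |C| = 6, check: VIOLATED.
This |C| is above the Plotkin bound, so no binary code with n = 27, d = 18 and 6 codewords exists.


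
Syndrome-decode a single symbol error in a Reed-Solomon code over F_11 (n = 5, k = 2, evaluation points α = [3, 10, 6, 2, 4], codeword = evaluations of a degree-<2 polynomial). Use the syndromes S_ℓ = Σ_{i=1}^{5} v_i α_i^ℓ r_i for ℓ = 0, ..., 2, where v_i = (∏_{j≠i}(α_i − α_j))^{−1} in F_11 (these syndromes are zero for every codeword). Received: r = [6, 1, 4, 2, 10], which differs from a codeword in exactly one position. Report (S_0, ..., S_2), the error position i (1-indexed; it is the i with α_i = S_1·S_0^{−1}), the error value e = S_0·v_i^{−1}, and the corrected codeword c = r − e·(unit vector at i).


S = (10, 5, 8), error at position 3, error magnitude e = 8, c = [6, 1, 7, 2, 10].

Step 1: column multipliers v_i = (∏_{j≠i}(α_i − α_j))^{−1} mod 11.
  i = 1 (α = 3): (3−10)(3−6)(3−2)(3−4) = (−7)·(−3)·1·(−1) = −21 ≡ 1, so v_1 = 1^{−1} = 1 (mod 11).
  i = 2 (α = 10): (10−3)(10−6)(10−2)(10−4) = 7·4·8·6 = 1344 ≡ 2, so v_2 = 2^{−1} = 6 (mod 11).
  i = 3 (α = 6): (6−3)(6−10)(6−2)(6−4) = 3·(−4)·4·2 = −96 ≡ 3, so v_3 = 3^{−1} = 4 (mod 11).
  i = 4 (α = 2): (2−3)(2−10)(2−6)(2−4) = (−1)·(−8)·(−4)·(−2) = 64 ≡ 9, so v_4 = 9^{−1} = 5 (mod 11).
  i = 5 (α = 4): (4−3)(4−10)(4−6)(4−2) = 1·(−6)·(−2)·2 = 24 ≡ 2, so v_5 = 2^{−1} = 6 (mod 11).
  v = [1, 6, 4, 5, 6].
Step 2: syndromes of r = [6, 1, 4, 2, 10] (all sums mod 11).
  S_0 = Σ v_i r_i = 1·6 + 6·1 + 4·4 + 5·2 + 6·10 = 98 ≡ 10.
  S_1 = Σ v_i α_i r_i = 1·3·6 + 6·10·1 + 4·6·4 + 5·2·2 + 6·4·10 = 434 ≡ 5.
  α_i^2 mod 11 = [9, 1, 3, 4, 5].
  S_2 = Σ v_i α_i^2 r_i = 1·9·6 + 6·1·1 + 4·3·4 + 5·4·2 + 6·5·10 = 448 ≡ 8.
  S = (10, 5, 8) ≠ 0, so r is not a codeword (an error is present).
Step 3: locate the error. For a single error e at position i, S_ℓ = v_i·e·α_i^ℓ, so α_err = S_1/S_0.
  S_0^{−1} = 10^{−1} = 10 (mod 11), so α_err = 5·10 = 50 ≡ 6 = α_3. Error position i = 3.
  Consistency check: S_2/S_1 = 8·9 = 72 ≡ 6 = α_err ✓ (single-error assumption holds).
Step 4: error magnitude e = S_0/v_3 = S_0·∏_{j≠3}(α_3 − α_j) = 10·3 = 30 ≡ 8 (mod 11).
Step 5: correct position 3: c_3 = r_3 − e = 4 − 8 ≡ 7 (mod 11). Hence c = [6, 1, 7, 2, 10].
  Check: interpolating c through the α_i gives m(x) = 5 + 4·x (degree < 2) with m(α_i) = c_i for every i, so c is indeed a codeword.


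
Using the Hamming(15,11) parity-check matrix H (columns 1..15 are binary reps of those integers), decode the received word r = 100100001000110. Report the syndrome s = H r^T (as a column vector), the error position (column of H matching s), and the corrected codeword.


s = (1, 1, 1, 1)^T, error position = 15, corrected codeword c = 100100001000111

Compute s = H r^T mod 2 one row at a time:
  s_1 = 0 + 1 + 0 + 0 + 0 + 1 + 1 + 0 = 3 ≡ 1 (mod 2).
  s_2 = 1 + 0 + 0 + 0 + 0 + 1 + 1 + 0 = 3 ≡ 1 (mod 2).
  s_3 = 0 + 0 + 0 + 0 + 0 + 0 + 1 + 0 = 1 ≡ 1 (mod 2).
  s_4 = 1 + 0 + 0 + 0 + 1 + 0 + 1 + 0 = 3 ≡ 1 (mod 2).
s = (1, 1, 1, 1)^T — this equals column 15 of H (binary 1111), so error is at position 15.
Correct: flip bit 15 of r = 100100001000110 to get c = 100100001000111.


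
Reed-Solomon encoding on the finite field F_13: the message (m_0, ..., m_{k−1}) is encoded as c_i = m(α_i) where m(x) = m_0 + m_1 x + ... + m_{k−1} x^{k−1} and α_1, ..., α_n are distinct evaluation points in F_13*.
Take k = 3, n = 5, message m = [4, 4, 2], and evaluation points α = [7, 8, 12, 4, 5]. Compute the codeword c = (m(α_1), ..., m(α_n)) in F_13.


c = [0, 8, 2, 0, 9]

Message polynomial: m(x) = 4 + 4·x + 2·x^2 (mod 13).
For each evaluation point α_i, compute m(α_i) mod 13:
  α_1 = 7: Horner steps 2 → 5 → 0, so m(7) = 0.
  α_2 = 8: Horner steps 2 → 7 → 8, so m(8) = 8.
  α_3 = 12: Horner steps 2 → 2 → 2, so m(12) = 2.
  α_4 = 4: Horner steps 2 → 12 → 0, so m(4) = 0.
  α_5 = 5: Horner steps 2 → 1 → 9, so m(5) = 9.
Codeword c = [0, 8, 2, 0, 9] ∈ F_13^5.


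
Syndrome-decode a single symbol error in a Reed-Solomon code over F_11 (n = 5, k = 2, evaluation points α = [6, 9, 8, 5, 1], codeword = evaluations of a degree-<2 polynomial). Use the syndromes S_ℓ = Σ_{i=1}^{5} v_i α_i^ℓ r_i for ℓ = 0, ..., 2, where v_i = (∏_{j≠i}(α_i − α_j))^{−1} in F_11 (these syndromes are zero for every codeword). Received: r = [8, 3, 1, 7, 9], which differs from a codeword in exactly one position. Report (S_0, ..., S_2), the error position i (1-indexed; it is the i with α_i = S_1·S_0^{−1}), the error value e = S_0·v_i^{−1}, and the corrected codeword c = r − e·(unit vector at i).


S = (8, 7, 2), error at position 4, error magnitude e = 1, c = [8, 3, 1, 6, 9].

Step 1: column multipliers v_i = (∏_{j≠i}(α_i − α_j))^{−1} mod 11.
  i = 1 (α = 6): (6−9)(6−8)(6−5)(6−1) = (−3)·(−2)·1·5 = 30 ≡ 8, so v_1 = 8^{−1} = 7 (mod 11).
  i = 2 (α = 9): (9−6)(9−8)(9−5)(9−1) = 3·1·4·8 = 96 ≡ 8, so v_2 = 8^{−1} = 7 (mod 11).
  i = 3 (α = 8): (8−6)(8−9)(8−5)(8−1) = 2·(−1)·3·7 = −42 ≡ 2, so v_3 = 2^{−1} = 6 (mod 11).
  i = 4 (α = 5): (5−6)(5−9)(5−8)(5−1) = (−1)·(−4)·(−3)·4 = −48 ≡ 7, so v_4 = 7^{−1} = 8 (mod 11).
  i = 5 (α = 1): (1−6)(1−9)(1−8)(1−5) = (−5)·(−8)·(−7)·(−4) = 1120 ≡ 9, so v_5 = 9^{−1} = 5 (mod 11).
  v = [7, 7, 6, 8, 5].
Step 2: syndromes of r = [8, 3, 1, 7, 9] (all sums mod 11).
  S_0 = Σ v_i r_i = 7·8 + 7·3 + 6·1 + 8·7 + 5·9 = 184 ≡ 8.
  S_1 = Σ v_i α_i r_i = 7·6·8 + 7·9·3 + 6·8·1 + 8·5·7 + 5·1·9 = 898 ≡ 7.
  α_i^2 mod 11 = [3, 4, 9, 3, 1].
  S_2 = Σ v_i α_i^2 r_i = 7·3·8 + 7·4·3 + 6·9·1 + 8·3·7 + 5·1·9 = 519 ≡ 2.
  S = (8, 7, 2) ≠ 0, so r is not a codeword (an error is present).
Step 3: locate the error. For a single error e at position i, S_ℓ = v_i·e·α_i^ℓ, so α_err = S_1/S_0.
  S_0^{−1} = 8^{−1} = 7 (mod 11), so α_err = 7·7 = 49 ≡ 5 = α_4. Error position i = 4.
  Consistency check: S_2/S_1 = 2·8 = 16 ≡ 5 = α_err ✓ (single-error assumption holds).
Step 4: error magnitude e = S_0/v_4 = S_0·∏_{j≠4}(α_4 − α_j) = 8·7 = 56 ≡ 1 (mod 11).
Step 5: correct position 4: c_4 = r_4 − e = 7 − 1 ≡ 6 (mod 11). Hence c = [8, 3, 1, 6, 9].
  Check: interpolating c through the α_i gives m(x) = 7 + 2·x (degree < 2) with m(α_i) = c_i for every i, so c is indeed a codeword.


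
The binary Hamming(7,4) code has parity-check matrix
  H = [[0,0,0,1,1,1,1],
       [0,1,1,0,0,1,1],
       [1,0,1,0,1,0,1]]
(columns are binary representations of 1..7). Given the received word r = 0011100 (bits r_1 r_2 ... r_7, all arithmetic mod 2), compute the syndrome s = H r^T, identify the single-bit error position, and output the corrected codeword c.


s = (0, 1, 0)^T, error position = 2, corrected codeword c = 0111100

Compute s = H r^T mod 2 one row at a time:
  s_1 = 1 + 1 + 0 + 0 = 2 ≡ 0 (mod 2).
  s_2 = 0 + 1 + 0 + 0 = 1 ≡ 1 (mod 2).
  s_3 = 0 + 1 + 1 + 0 = 2 ≡ 0 (mod 2).
s = (0, 1, 0)^T — this equals column 2 of H (binary 010), so error is at position 2.
Correct: flip bit 2 of r = 0011100 to get c = 0111100.


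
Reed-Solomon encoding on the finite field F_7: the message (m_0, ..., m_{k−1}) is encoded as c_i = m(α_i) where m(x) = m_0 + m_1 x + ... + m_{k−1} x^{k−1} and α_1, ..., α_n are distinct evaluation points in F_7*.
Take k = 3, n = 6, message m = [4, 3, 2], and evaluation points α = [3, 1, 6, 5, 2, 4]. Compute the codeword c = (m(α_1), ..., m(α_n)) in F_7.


c = [3, 2, 3, 6, 4, 6]

Message polynomial: m(x) = 4 + 3·x + 2·x^2 (mod 7).
For each evaluation point α_i, compute m(α_i) mod 7:
  α_1 = 3: Horner steps 2 → 2 → 3, so m(3) = 3.
  α_2 = 1: Horner steps 2 → 5 → 2, so m(1) = 2.
  α_3 = 6: Horner steps 2 → 1 → 3, so m(6) = 3.
  α_4 = 5: Horner steps 2 → 6 → 6, so m(5) = 6.
  α_5 = 2: Horner steps 2 → 0 → 4, so m(2) = 4.
  α_6 = 4: Horner steps 2 → 4 → 6, so m(4) = 6.
Codeword c = [3, 2, 3, 6, 4, 6] ∈ F_7^6.


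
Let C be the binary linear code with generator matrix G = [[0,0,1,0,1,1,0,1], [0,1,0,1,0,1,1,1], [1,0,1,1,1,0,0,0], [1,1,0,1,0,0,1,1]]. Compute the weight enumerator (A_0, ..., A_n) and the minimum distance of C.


Weight distribution: A_0 = 1, A_2 = 2, A_3 = 2, A_4 = 5, A_5 = 4, A_7 = 2. Minimum distance d = 2.

Enumerate all 2^4 = 16 messages m ∈ F_2^4.
For each, compute codeword c = mG in F_2^8, then tally its weight.
  m = 0000 → c = 00000000, weight = 0.
  m = 1000 → c = 00101101, weight = 4.
  m = 0100 → c = 01010111, weight = 5.
  m = 1100 → c = 01111010, weight = 5.
  m = 0010 → c = 10111000, weight = 4.
  m = 1010 → c = 10010101, weight = 4.
  m = 0110 → c = 11101111, weight = 7.
  m = 1110 → c = 11000010, weight = 3.
  m = 0001 → c = 11010011, weight = 5.
  m = 1001 → c = 11111110, weight = 7.
  m = 0101 → c = 10000100, weight = 2.
  m = 1101 → c = 10101001, weight = 4.
  m = 0011 → c = 01101011, weight = 5.
  m = 1011 → c = 01000110, weight = 3.
  m = 0111 → c = 00111100, weight = 4.
  m = 1111 → c = 00010001, weight = 2.
Tally weights:
  weight 0: 1 codewords.
  weight 2: 2 codewords.
  weight 3: 2 codewords.
  weight 4: 5 codewords.
  weight 5: 4 codewords.
  weight 7: 2 codewords.
Minimum distance d = smallest w > 0 with A_w > 0 = 2.
Sanity: Σ A_w = 16 = 2^4 = 16 ✓.


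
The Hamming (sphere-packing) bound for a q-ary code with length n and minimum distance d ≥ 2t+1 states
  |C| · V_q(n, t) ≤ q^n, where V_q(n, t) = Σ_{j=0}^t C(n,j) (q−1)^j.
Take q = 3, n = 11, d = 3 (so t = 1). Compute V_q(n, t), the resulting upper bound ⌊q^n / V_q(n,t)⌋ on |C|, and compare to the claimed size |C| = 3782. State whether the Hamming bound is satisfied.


V_q(n, t) = 23, q^n = 177147, Hamming bound = 7702, |C| = 3782 ≤ bound (satisfied).

Step 1: Compute V_q(n, t) = Σ_{j=0}^1 C(n, j) (q−1)^j.
  j = 0: C(11,0)·(2)^0 = 1·1 = 1.
  j = 1: C(11,1)·(2)^1 = 11·2 = 22.
  V_q(n, t) = 1 + 22 = 23.
Step 2: q^n = 3^11 = 177147.
Step 3: Hamming bound ⌊q^n / V_q(n,t)⌋ = ⌊177147/23⌋ = 7702.
Step 4: Compare |C| = 3782 to 7702: satisfied.
The claimed |C| lies below the Hamming bound.


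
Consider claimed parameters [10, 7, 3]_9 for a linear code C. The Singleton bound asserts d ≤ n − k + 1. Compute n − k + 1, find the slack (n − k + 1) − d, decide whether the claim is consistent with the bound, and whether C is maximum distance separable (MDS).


Singleton RHS = n − k + 1 = 4, slack = 1, bound satisfied, not MDS.

Singleton bound: d ≤ n − k + 1.
Here n = 10, k = 7, so n − k + 1 = 4.
Given d = 3, check d ≤ 4: YES.
Slack = (n − k + 1) − d = 1.
The code is NOT MDS (slack = 1 > 0).
Description: the claimed parameters are [10, 7, 3]_9; such a code would be non-MDS.


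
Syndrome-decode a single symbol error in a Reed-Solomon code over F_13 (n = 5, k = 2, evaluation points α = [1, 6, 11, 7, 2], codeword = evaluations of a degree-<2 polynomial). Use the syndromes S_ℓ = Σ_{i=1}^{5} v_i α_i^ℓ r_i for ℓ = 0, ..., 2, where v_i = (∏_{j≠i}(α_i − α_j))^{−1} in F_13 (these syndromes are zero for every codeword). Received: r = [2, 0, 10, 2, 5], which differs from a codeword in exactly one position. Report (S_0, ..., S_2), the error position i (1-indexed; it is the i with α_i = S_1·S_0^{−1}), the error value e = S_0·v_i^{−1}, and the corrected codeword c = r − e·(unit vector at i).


S = (12, 12, 12), error at position 1, error magnitude e = 12, c = [3, 0, 10, 2, 5].

Step 1: column multipliers v_i = (∏_{j≠i}(α_i − α_j))^{−1} mod 13.
  i = 1 (α = 1): (1−6)(1−11)(1−7)(1−2) = (−5)·(−10)·(−6)·(−1) = 300 ≡ 1, so v_1 = 1^{−1} = 1 (mod 13).
  i = 2 (α = 6): (6−1)(6−11)(6−7)(6−2) = 5·(−5)·(−1)·4 = 100 ≡ 9, so v_2 = 9^{−1} = 3 (mod 13).
  i = 3 (α = 11): (11−1)(11−6)(11−7)(11−2) = 10·5·4·9 = 1800 ≡ 6, so v_3 = 6^{−1} = 11 (mod 13).
  i = 4 (α = 7): (7−1)(7−6)(7−11)(7−2) = 6·1·(−4)·5 = −120 ≡ 10, so v_4 = 10^{−1} = 4 (mod 13).
  i = 5 (α = 2): (2−1)(2−6)(2−11)(2−7) = 1·(−4)·(−9)·(−5) = −180 ≡ 2, so v_5 = 2^{−1} = 7 (mod 13).
  v = [1, 3, 11, 4, 7].
Step 2: syndromes of r = [2, 0, 10, 2, 5] (all sums mod 13).
  S_0 = Σ v_i r_i = 1·2 + 3·0 + 11·10 + 4·2 + 7·5 = 155 ≡ 12.
  S_1 = Σ v_i α_i r_i = 1·1·2 + 3·6·0 + 11·11·10 + 4·7·2 + 7·2·5 = 1338 ≡ 12.
  α_i^2 mod 13 = [1, 10, 4, 10, 4].
  S_2 = Σ v_i α_i^2 r_i = 1·1·2 + 3·10·0 + 11·4·10 + 4·10·2 + 7·4·5 = 662 ≡ 12.
  S = (12, 12, 12) ≠ 0, so r is not a codeword (an error is present).
Step 3: locate the error. For a single error e at position i, S_ℓ = v_i·e·α_i^ℓ, so α_err = S_1/S_0.
  S_0^{−1} = 12^{−1} = 12 (mod 13), so α_err = 12·12 = 144 ≡ 1 = α_1. Error position i = 1.
  Consistency check: S_2/S_1 = 12·12 = 144 ≡ 1 = α_err ✓ (single-error assumption holds).
Step 4: error magnitude e = S_0/v_1 = S_0·∏_{j≠1}(α_1 − α_j) = 12·1 = 12 ≡ 12 (mod 13).
Step 5: correct position 1: c_1 = r_1 − e = 2 − 12 ≡ 3 (mod 13). Hence c = [3, 0, 10, 2, 5].
  Check: interpolating c through the α_i gives m(x) = 1 + 2·x (degree < 2) with m(α_i) = c_i for every i, so c is indeed a codeword.


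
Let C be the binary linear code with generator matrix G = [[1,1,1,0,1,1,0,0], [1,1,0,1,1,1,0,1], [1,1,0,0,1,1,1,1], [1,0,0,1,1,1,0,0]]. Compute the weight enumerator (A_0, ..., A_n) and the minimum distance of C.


Weight distribution: A_0 = 1, A_2 = 2, A_3 = 4, A_4 = 3, A_5 = 2, A_6 = 2, A_7 = 2. Minimum distance d = 2.

Enumerate all 2^4 = 16 messages m ∈ F_2^4.
For each, compute codeword c = mG in F_2^8, then tally its weight.
  m = 0000 → c = 00000000, weight = 0.
  m = 1000 → c = 11101100, weight = 5.
  m = 0100 → c = 11011101, weight = 6.
  m = 1100 → c = 00110001, weight = 3.
  m = 0010 → c = 11001111, weight = 6.
  m = 1010 → c = 00100011, weight = 3.
  m = 0110 → c = 00010010, weight = 2.
  m = 1110 → c = 11111110, weight = 7.
  m = 0001 → c = 10011100, weight = 4.
  m = 1001 → c = 01110000, weight = 3.
  m = 0101 → c = 01000001, weight = 2.
  m = 1101 → c = 10101101, weight = 5.
  m = 0011 → c = 01010011, weight = 4.
  m = 1011 → c = 10111111, weight = 7.
  m = 0111 → c = 10001110, weight = 4.
  m = 1111 → c = 01100010, weight = 3.
Tally weights:
  weight 0: 1 codewords.
  weight 2: 2 codewords.
  weight 3: 4 codewords.
  weight 4: 3 codewords.
  weight 5: 2 codewords.
  weight 6: 2 codewords.
  weight 7: 2 codewords.
Minimum distance d = smallest w > 0 with A_w > 0 = 2.
Sanity: Σ A_w = 16 = 2^4 = 16 ✓.


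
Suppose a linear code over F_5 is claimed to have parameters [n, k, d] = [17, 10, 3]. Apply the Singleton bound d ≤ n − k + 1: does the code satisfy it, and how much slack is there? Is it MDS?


Singleton RHS = n − k + 1 = 8, slack = 5, bound satisfied, not MDS.

Singleton bound: d ≤ n − k + 1.
Here n = 17, k = 10, so n − k + 1 = 8.
Given d = 3, check d ≤ 8: YES.
Slack = (n − k + 1) − d = 5.
The code is NOT MDS (slack = 5 > 0).
Description: the claimed parameters are [17, 10, 3]_5; such a code would be non-MDS.


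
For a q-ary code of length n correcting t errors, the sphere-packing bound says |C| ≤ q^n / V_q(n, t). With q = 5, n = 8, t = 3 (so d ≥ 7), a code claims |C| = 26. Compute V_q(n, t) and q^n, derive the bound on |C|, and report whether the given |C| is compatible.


V_q(n, t) = 4065, q^n = 390625, Hamming bound = 96, |C| = 26 ≤ bound (satisfied).

Step 1: Compute V_q(n, t) = Σ_{j=0}^3 C(n, j) (q−1)^j.
  j = 0: C(8,0)·(4)^0 = 1·1 = 1.
  j = 1: C(8,1)·(4)^1 = 8·4 = 32.
  j = 2: C(8,2)·(4)^2 = 28·16 = 448.
  j = 3: C(8,3)·(4)^3 = 56·64 = 3584.
  V_q(n, t) = 1 + 32 + 448 + 3584 = 4065.
Step 2: q^n = 5^8 = 390625.
Step 3: Hamming bound ⌊q^n / V_q(n,t)⌋ = ⌊390625/4065⌋ = 96.
Step 4: Compare |C| = 26 to 96: satisfied.
The claimed |C| lies below the Hamming bound.


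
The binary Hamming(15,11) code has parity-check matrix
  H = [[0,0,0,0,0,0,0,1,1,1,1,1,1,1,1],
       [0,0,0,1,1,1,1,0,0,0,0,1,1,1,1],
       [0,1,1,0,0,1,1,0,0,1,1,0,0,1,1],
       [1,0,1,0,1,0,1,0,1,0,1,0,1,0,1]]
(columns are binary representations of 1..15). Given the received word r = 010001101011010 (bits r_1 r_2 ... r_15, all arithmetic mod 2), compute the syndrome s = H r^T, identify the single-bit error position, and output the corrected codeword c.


s = (0, 0, 1, 1)^T, error position = 3, corrected codeword c = 011001101011010

Compute s = H r^T mod 2 one row at a time:
  s_1 = 0 + 1 + 0 + 1 + 1 + 0 + 1 + 0 = 4 ≡ 0 (mod 2).
  s_2 = 0 + 0 + 1 + 1 + 1 + 0 + 1 + 0 = 4 ≡ 0 (mod 2).
  s_3 = 1 + 0 + 1 + 1 + 0 + 1 + 1 + 0 = 5 ≡ 1 (mod 2).
  s_4 = 0 + 0 + 0 + 1 + 1 + 1 + 0 + 0 = 3 ≡ 1 (mod 2).
s = (0, 0, 1, 1)^T — this equals column 3 of H (binary 0011), so error is at position 3.
Correct: flip bit 3 of r = 010001101011010 to get c = 011001101011010.


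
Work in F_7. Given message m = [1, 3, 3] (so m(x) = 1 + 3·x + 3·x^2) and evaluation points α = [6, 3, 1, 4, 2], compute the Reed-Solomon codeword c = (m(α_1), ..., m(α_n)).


c = [1, 2, 0, 5, 5]

Message polynomial: m(x) = 1 + 3·x + 3·x^2 (mod 7).
For each evaluation point α_i, compute m(α_i) mod 7:
  α_1 = 6: Horner steps 3 → 0 → 1, so m(6) = 1.
  α_2 = 3: Horner steps 3 → 5 → 2, so m(3) = 2.
  α_3 = 1: Horner steps 3 → 6 → 0, so m(1) = 0.
  α_4 = 4: Horner steps 3 → 1 → 5, so m(4) = 5.
  α_5 = 2: Horner steps 3 → 2 → 5, so m(2) = 5.
Codeword c = [1, 2, 0, 5, 5] ∈ F_7^5.


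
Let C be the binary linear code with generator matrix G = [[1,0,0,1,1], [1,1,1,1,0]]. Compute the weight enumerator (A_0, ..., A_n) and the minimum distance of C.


Weight distribution: A_0 = 1, A_3 = 2, A_4 = 1. Minimum distance d = 3.

Enumerate all 2^2 = 4 messages m ∈ F_2^2.
For each, compute codeword c = mG in F_2^5, then tally its weight.
  m = 00 → c = 00000, weight = 0.
  m = 10 → c = 10011, weight = 3.
  m = 01 → c = 11110, weight = 4.
  m = 11 → c = 01101, weight = 3.
Tally weights:
  weight 0: 1 codewords.
  weight 3: 2 codewords.
  weight 4: 1 codewords.
Minimum distance d = smallest w > 0 with A_w > 0 = 3.
Sanity: Σ A_w = 4 = 2^2 = 4 ✓.
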